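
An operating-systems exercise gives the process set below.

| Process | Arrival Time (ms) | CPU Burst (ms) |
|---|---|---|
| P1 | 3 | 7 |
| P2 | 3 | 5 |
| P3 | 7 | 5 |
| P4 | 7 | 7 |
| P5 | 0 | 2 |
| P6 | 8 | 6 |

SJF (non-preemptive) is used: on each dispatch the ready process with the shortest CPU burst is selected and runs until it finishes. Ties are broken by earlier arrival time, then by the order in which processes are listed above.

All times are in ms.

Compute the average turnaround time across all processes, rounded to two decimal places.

Timeline: | P5 0-2 | idle 2-3 | P2 3-8 | P3 8-13 | P6 13-19 | P1 19-26 | P4 26-33 |
Completion: P1=26  P2=8  P3=13  P4=33  P5=2  P6=19
Turnaround (C−A): P1=23  P2=5  P3=6  P4=26  P5=2  P6=11
Turnaround times: P1=23, P2=5, P3=6, P4=26, P5=2, P6=11
Average turnaround = (23+5+6+26+2+11) / 6 = 73/6 = 12.17

12.17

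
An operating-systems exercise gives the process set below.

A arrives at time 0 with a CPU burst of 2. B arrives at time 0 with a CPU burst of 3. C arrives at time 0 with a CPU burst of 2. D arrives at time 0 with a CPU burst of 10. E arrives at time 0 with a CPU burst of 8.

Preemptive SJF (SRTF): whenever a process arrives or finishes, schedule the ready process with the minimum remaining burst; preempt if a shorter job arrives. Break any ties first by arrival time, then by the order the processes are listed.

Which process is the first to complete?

Schedule: | A 0-2 | C 2-4 | B 4-7 | E 7-15 | D 15-25 |
Completion: A=2  B=7  C=4  D=25  E=15
Turnaround (C−A): A=2  B=7  C=4  D=25  E=15
Finish order: A → C → B → E → D

A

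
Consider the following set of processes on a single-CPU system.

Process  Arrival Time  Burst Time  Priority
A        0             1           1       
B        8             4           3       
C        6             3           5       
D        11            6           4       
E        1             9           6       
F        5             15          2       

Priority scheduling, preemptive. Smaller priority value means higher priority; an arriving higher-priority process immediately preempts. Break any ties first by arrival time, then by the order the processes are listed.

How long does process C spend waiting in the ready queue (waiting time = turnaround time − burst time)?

Gantt: | A 0-1 | E 1-5 | F 5-20 | B 20-24 | D 24-30 | C 30-33 | E 33-38 |
Completion: A=1  B=24  C=33  D=30  E=38  F=20
Waiting(C) = turnaround − burst = 27 − 3 = 24

24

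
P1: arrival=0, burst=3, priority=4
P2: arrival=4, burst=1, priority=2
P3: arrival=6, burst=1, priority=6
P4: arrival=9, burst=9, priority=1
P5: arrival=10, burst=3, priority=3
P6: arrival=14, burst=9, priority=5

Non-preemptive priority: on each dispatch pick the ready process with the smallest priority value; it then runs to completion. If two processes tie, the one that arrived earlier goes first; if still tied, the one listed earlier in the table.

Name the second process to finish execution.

P2

Gantt: | P1 0-3 | idle 3-4 | P2 4-5 | idle 5-6 | P3 6-7 | idle 7-9 | P4 9-18 | P5 18-21 | P6 21-30 |
Completion: P1=3  P2=5  P3=7  P4=18  P5=21  P6=30
Turnaround (C−A): P1=3  P2=1  P3=1  P4=9  P5=11  P6=16
Finish order: P1 → P2 → P3 → P4 → P5 → P6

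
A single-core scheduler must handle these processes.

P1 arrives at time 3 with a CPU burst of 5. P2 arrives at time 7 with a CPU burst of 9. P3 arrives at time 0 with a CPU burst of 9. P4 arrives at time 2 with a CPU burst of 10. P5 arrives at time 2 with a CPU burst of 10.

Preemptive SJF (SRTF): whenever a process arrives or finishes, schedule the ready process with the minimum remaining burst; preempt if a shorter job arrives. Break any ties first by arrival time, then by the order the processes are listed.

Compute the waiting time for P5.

Schedule: | P3 0-3 | P1 3-8 | P3 8-14 | P2 14-23 | P4 23-33 | P5 33-43 |
Completion: P1=8  P2=23  P3=14  P4=33  P5=43
Turnaround (C−A): P1=5  P2=16  P3=14  P4=31  P5=41
Waiting(P5) = turnaround − burst = 41 − 10 = 31

31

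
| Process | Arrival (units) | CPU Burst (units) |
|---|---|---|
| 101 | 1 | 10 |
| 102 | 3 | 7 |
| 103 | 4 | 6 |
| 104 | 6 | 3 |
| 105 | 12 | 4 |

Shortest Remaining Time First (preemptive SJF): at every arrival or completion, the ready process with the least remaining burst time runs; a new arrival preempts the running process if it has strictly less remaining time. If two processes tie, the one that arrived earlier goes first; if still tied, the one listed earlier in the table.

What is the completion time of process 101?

31

Timeline: | idle 0-1 | 101 1-3 | 102 3-6 | 104 6-9 | 102 9-13 | 105 13-17 | 103 17-23 | 101 23-31 |
Completion: 101=31  102=13  103=23  104=9  105=17
Turnaround (C−A): 101=30  102=10  103=19  104=3  105=5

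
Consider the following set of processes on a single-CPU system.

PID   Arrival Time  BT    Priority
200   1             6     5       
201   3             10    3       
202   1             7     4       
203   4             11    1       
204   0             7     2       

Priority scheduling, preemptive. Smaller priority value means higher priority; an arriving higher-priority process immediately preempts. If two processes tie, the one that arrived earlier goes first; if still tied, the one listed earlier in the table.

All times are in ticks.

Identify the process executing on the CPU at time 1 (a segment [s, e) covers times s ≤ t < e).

Schedule: | 204 0-4 | 203 4-15 | 204 15-18 | 201 18-28 | 202 28-35 | 200 35-41 |
Completion: 200=41  201=28  202=35  203=15  204=18

204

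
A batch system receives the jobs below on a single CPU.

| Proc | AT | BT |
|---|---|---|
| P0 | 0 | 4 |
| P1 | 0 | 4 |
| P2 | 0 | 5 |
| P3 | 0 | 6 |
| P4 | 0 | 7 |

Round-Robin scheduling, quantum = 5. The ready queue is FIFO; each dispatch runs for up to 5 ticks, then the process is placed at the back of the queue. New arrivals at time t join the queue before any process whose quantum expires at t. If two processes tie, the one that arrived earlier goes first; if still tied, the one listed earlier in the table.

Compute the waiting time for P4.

19

Timeline: | P0 0-4 | P1 4-8 | P2 8-13 | P3 13-18 | P4 18-23 | P3 23-24 | P4 24-26 |
Completion: P0=4  P1=8  P2=13  P3=24  P4=26
Waiting(P4) = turnaround − burst = 26 − 7 = 19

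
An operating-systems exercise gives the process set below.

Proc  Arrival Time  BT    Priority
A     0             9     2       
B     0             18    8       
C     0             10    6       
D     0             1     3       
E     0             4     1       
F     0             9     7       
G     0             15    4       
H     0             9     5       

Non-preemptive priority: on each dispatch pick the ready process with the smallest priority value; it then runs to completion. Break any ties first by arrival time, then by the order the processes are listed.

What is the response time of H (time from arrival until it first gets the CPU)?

29

Schedule: | E 0-4 | A 4-13 | D 13-14 | G 14-29 | H 29-38 | C 38-48 | F 48-57 | B 57-75 |
Completion: A=13  B=75  C=48  D=14  E=4  F=57  G=29  H=38
Turnaround (C−A): A=13  B=75  C=48  D=14  E=4  F=57  G=29  H=38
Response(H) = first start − arrival = 29 − 0 = 29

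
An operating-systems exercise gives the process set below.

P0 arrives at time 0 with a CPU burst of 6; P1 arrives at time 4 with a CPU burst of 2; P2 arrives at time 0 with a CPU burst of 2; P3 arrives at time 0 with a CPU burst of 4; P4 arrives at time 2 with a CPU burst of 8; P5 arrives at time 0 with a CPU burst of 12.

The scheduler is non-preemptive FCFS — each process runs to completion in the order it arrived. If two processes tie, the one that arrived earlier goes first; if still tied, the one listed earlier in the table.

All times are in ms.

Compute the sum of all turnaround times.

110

Gantt: | P0 0-6 | P2 6-8 | P3 8-12 | P5 12-24 | P4 24-32 | P1 32-34 |
Completion: P0=6  P1=34  P2=8  P3=12  P4=32  P5=24
Turnaround (C−A): P0=6  P1=30  P2=8  P3=12  P4=30  P5=24
Turnaround = completion − arrival: P0=6, P1=30, P2=8, P3=12, P4=30, P5=24
Total turnaround = 6 + 30 + 8 + 12 + 30 + 24 = 110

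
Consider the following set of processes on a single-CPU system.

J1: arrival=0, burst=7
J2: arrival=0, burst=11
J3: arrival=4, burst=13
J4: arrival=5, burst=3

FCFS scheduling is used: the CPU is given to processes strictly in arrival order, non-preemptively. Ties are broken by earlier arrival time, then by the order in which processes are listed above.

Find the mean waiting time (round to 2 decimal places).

Timeline: | J1 0-7 | J2 7-18 | J3 18-31 | J4 31-34 |
Completion: J1=7  J2=18  J3=31  J4=34
Turnaround (C−A): J1=7  J2=18  J3=27  J4=29
Waiting times: J1=0, J2=7, J3=14, J4=26
Average waiting = (0+7+14+26) / 4 = 47/4 = 11.75

11.75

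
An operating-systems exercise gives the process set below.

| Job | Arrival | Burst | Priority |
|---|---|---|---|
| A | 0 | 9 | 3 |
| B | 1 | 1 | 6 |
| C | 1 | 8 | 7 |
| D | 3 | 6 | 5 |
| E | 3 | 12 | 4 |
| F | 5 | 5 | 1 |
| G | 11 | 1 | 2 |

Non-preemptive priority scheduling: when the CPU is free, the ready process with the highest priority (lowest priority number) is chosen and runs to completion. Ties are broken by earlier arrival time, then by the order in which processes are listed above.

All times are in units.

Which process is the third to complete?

Schedule: | A 0-9 | F 9-14 | G 14-15 | E 15-27 | D 27-33 | B 33-34 | C 34-42 |
Completion: A=9  B=34  C=42  D=33  E=27  F=14  G=15
Finish order: A → F → G → E → D → B → C

G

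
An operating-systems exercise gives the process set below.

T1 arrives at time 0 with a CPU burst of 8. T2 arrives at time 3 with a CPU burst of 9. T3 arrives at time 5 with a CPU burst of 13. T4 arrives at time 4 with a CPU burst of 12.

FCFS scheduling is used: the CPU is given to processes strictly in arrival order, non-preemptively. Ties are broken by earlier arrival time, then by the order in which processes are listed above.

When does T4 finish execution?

Gantt: | T1 0-8 | T2 8-17 | T4 17-29 | T3 29-42 |
Completion: T1=8  T2=17  T3=42  T4=29
Turnaround (C−A): T1=8  T2=14  T3=37  T4=25

29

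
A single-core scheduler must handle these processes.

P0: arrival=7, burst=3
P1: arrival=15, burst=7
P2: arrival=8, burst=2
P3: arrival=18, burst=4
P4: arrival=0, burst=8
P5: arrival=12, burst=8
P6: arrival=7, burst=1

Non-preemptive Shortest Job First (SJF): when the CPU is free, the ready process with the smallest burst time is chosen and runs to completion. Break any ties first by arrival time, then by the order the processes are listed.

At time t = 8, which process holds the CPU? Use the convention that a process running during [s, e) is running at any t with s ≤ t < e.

Gantt: | P4 0-8 | P6 8-9 | P2 9-11 | P0 11-14 | P5 14-22 | P3 22-26 | P1 26-33 |
Completion: P0=14  P1=33  P2=11  P3=26  P4=8  P5=22  P6=9

P6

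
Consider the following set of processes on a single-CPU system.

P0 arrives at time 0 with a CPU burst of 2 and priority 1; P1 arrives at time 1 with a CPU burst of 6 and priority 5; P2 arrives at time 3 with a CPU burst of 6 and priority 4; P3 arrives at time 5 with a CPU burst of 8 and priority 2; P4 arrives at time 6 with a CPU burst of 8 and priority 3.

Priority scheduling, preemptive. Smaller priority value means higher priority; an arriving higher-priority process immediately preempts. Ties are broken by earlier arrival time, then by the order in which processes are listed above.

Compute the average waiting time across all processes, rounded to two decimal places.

Timeline: | P0 0-2 | P1 2-3 | P2 3-5 | P3 5-13 | P4 13-21 | P2 21-25 | P1 25-30 |
Completion: P0=2  P1=30  P2=25  P3=13  P4=21
Turnaround (C−A): P0=2  P1=29  P2=22  P3=8  P4=15
Waiting times: P0=0, P1=23, P2=16, P3=0, P4=7
Average waiting = (0+23+16+0+7) / 5 = 46/5 = 9.20

9.20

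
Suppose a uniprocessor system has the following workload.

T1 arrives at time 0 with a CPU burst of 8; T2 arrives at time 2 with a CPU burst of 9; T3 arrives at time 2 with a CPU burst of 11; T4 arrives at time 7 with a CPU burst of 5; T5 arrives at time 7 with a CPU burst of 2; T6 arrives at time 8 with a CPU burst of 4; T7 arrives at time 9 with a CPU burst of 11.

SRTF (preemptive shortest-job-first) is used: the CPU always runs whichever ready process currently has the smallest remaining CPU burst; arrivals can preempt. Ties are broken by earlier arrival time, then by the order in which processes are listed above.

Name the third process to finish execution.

Timeline: | T1 0-8 | T5 8-10 | T6 10-14 | T4 14-19 | T2 19-28 | T3 28-39 | T7 39-50 |
Completion: T1=8  T2=28  T3=39  T4=19  T5=10  T6=14  T7=50
Finish order: T1 → T5 → T6 → T4 → T2 → T3 → T7

T6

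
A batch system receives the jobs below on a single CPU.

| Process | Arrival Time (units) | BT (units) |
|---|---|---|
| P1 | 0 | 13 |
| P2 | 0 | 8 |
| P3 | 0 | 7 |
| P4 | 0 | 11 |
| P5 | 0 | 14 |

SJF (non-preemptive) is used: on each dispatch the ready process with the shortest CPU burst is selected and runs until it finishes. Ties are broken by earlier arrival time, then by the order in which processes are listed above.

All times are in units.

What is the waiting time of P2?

Timeline: | P3 0-7 | P2 7-15 | P4 15-26 | P1 26-39 | P5 39-53 |
Completion: P1=39  P2=15  P3=7  P4=26  P5=53
Waiting(P2) = turnaround − burst = 15 − 8 = 7

7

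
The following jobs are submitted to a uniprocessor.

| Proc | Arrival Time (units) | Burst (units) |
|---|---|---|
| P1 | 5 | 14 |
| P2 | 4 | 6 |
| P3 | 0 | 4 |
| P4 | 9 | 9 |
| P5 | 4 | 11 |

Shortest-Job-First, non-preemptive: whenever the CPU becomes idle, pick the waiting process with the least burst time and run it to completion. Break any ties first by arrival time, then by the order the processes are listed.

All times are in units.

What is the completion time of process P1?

44

Schedule: | P3 0-4 | P2 4-10 | P4 10-19 | P5 19-30 | P1 30-44 |
Completion: P1=44  P2=10  P3=4  P4=19  P5=30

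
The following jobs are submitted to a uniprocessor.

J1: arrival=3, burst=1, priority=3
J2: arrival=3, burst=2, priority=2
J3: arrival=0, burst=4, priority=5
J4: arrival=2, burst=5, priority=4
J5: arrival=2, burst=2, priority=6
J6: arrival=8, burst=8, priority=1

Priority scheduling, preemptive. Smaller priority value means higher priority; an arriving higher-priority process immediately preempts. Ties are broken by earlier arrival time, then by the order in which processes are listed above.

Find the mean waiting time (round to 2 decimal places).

7.83

Schedule: | J3 0-2 | J4 2-3 | J2 3-5 | J1 5-6 | J4 6-8 | J6 8-16 | J4 16-18 | J3 18-20 | J5 20-22 |
Completion: J1=6  J2=5  J3=20  J4=18  J5=22  J6=16
Turnaround (C−A): J1=3  J2=2  J3=20  J4=16  J5=20  J6=8
Waiting times: J1=2, J2=0, J3=16, J4=11, J5=18, J6=0
Average waiting = (2+0+16+11+18+0) / 6 = 47/6 = 7.83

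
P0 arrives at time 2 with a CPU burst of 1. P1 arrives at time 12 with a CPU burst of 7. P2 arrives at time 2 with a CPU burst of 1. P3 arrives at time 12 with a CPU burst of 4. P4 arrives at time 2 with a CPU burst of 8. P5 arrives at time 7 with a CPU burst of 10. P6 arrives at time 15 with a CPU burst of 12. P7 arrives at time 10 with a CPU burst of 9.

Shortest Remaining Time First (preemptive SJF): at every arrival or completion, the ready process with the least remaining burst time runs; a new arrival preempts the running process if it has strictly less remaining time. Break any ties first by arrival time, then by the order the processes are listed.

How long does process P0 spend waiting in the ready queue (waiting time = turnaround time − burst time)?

Timeline: | idle 0-2 | P0 2-3 | P2 3-4 | P4 4-12 | P3 12-16 | P1 16-23 | P7 23-32 | P5 32-42 | P6 42-54 |
Completion: P0=3  P1=23  P2=4  P3=16  P4=12  P5=42  P6=54  P7=32
Turnaround (C−A): P0=1  P1=11  P2=2  P3=4  P4=10  P5=35  P6=39  P7=22
Waiting(P0) = turnaround − burst = 1 − 1 = 0

0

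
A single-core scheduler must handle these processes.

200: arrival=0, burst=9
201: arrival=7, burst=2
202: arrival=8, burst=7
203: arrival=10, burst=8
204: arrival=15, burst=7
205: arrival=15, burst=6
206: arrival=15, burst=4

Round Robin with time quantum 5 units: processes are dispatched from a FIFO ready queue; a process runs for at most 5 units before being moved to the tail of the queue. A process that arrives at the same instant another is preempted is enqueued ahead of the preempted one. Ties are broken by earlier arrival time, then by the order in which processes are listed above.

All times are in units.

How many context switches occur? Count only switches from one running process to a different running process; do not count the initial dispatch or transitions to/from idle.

Timeline: | 200 0-9 | 201 9-11 | 202 11-16 | 203 16-21 | 204 21-26 | 205 26-31 | 206 31-35 | 202 35-37 | 203 37-40 | 204 40-42 | 205 42-43 |
Completion: 200=9  201=11  202=37  203=40  204=42  205=43  206=35

10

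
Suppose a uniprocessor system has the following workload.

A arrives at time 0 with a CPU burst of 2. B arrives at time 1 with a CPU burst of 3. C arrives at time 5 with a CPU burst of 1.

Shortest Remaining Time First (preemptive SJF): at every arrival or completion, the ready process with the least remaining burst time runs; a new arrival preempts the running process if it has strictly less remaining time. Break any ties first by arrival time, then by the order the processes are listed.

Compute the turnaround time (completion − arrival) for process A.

Gantt: | A 0-2 | B 2-5 | C 5-6 |
Completion: A=2  B=5  C=6
Turnaround (C−A): A=2  B=4  C=1
Turnaround(A) = completion − arrival = 2 − 0 = 2

2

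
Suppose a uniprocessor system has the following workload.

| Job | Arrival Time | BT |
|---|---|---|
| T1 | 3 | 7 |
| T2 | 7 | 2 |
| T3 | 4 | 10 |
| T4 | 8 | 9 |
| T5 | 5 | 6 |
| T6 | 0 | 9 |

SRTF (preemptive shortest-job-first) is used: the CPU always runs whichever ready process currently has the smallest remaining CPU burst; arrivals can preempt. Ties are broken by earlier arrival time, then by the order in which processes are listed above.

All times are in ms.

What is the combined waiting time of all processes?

67

Gantt: | T6 0-9 | T2 9-11 | T5 11-17 | T1 17-24 | T4 24-33 | T3 33-43 |
Completion: T1=24  T2=11  T3=43  T4=33  T5=17  T6=9
Waiting = turnaround − burst: T1=14, T2=2, T3=29, T4=16, T5=6, T6=0
Total waiting = 14 + 2 + 29 + 16 + 6 + 0 = 67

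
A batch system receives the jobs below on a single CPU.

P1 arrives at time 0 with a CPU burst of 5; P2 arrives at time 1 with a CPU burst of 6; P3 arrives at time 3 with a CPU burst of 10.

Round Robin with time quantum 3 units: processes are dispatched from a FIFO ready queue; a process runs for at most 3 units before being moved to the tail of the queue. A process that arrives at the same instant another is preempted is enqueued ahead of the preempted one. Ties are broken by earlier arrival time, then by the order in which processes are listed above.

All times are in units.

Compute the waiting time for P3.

Timeline: | P1 0-3 | P2 3-6 | P3 6-9 | P1 9-11 | P2 11-14 | P3 14-21 |
Completion: P1=11  P2=14  P3=21
Turnaround (C−A): P1=11  P2=13  P3=18
Waiting(P3) = turnaround − burst = 18 − 10 = 8

8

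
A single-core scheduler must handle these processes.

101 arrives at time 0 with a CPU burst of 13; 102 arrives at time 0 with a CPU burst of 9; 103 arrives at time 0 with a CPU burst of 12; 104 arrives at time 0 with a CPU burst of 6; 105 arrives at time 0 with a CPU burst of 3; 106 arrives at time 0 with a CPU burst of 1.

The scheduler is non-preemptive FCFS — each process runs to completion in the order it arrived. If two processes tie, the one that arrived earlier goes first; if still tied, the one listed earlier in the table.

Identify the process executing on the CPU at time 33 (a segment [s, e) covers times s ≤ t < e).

103

Schedule: | 101 0-13 | 102 13-22 | 103 22-34 | 104 34-40 | 105 40-43 | 106 43-44 |
Completion: 101=13  102=22  103=34  104=40  105=43  106=44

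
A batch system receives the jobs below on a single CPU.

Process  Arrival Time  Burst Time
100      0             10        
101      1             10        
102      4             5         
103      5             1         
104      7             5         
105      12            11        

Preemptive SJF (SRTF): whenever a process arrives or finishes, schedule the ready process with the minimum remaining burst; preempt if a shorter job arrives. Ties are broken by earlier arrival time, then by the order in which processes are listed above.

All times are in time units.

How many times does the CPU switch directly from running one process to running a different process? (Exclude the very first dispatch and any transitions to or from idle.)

Gantt: | 100 0-4 | 102 4-5 | 103 5-6 | 102 6-10 | 104 10-15 | 100 15-21 | 101 21-31 | 105 31-42 |
Completion: 100=21  101=31  102=10  103=6  104=15  105=42
Turnaround (C−A): 100=21  101=30  102=6  103=1  104=8  105=30

7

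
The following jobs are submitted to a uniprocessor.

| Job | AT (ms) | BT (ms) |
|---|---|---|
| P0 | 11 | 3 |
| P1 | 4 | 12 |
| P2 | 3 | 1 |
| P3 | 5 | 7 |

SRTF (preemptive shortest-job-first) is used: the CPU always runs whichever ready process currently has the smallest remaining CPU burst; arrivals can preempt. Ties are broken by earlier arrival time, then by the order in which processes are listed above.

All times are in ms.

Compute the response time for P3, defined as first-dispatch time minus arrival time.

Gantt: | idle 0-3 | P2 3-4 | P1 4-5 | P3 5-12 | P0 12-15 | P1 15-26 |
Completion: P0=15  P1=26  P2=4  P3=12
Turnaround (C−A): P0=4  P1=22  P2=1  P3=7
Response(P3) = first start − arrival = 5 − 5 = 0

0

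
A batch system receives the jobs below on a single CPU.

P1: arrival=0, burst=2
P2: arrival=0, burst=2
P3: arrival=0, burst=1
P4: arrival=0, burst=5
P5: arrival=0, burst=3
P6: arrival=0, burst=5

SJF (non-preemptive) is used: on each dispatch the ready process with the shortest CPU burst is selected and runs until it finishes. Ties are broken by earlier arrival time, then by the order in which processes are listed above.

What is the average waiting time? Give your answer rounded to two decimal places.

Timeline: | P3 0-1 | P1 1-3 | P2 3-5 | P5 5-8 | P4 8-13 | P6 13-18 |
Completion: P1=3  P2=5  P3=1  P4=13  P5=8  P6=18
Turnaround (C−A): P1=3  P2=5  P3=1  P4=13  P5=8  P6=18
Waiting times: P1=1, P2=3, P3=0, P4=8, P5=5, P6=13
Average waiting = (1+3+0+8+5+13) / 6 = 30/6 = 5.00

5.00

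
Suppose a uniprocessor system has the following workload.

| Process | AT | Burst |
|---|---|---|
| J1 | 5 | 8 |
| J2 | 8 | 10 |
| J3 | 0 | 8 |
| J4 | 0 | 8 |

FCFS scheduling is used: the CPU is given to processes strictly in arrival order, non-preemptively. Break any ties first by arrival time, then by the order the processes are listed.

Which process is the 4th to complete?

Schedule: | J3 0-8 | J4 8-16 | J1 16-24 | J2 24-34 |
Completion: J1=24  J2=34  J3=8  J4=16
Turnaround (C−A): J1=19  J2=26  J3=8  J4=16
Finish order: J3 → J4 → J1 → J2

J2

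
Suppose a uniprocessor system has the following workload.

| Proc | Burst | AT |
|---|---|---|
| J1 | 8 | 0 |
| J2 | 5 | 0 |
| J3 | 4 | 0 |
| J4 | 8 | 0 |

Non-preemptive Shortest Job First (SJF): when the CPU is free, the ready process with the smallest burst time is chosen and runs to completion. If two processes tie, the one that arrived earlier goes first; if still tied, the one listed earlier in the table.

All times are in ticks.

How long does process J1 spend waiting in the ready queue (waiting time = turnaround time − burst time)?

9

Timeline: | J3 0-4 | J2 4-9 | J1 9-17 | J4 17-25 |
Completion: J1=17  J2=9  J3=4  J4=25
Turnaround (C−A): J1=17  J2=9  J3=4  J4=25
Waiting(J1) = turnaround − burst = 17 − 8 = 9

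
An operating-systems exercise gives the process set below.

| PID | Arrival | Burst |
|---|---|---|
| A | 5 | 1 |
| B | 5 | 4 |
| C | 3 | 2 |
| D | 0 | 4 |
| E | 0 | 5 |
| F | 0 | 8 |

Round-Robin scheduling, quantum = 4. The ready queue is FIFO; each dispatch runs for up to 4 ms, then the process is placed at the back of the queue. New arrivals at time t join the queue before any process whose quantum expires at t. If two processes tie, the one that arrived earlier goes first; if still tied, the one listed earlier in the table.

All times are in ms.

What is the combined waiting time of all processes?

59

Gantt: | D 0-4 | E 4-8 | F 8-12 | C 12-14 | A 14-15 | B 15-19 | E 19-20 | F 20-24 |
Completion: A=15  B=19  C=14  D=4  E=20  F=24
Waiting = turnaround − burst: A=9, B=10, C=9, D=0, E=15, F=16
Total waiting = 9 + 10 + 9 + 0 + 15 + 16 = 59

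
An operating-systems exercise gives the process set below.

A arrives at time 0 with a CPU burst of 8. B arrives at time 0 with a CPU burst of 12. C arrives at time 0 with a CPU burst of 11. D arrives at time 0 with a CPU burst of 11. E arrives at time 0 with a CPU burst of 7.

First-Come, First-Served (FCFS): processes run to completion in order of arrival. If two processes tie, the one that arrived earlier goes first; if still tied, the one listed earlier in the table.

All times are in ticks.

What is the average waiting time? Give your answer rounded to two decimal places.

20.20

Timeline: | A 0-8 | B 8-20 | C 20-31 | D 31-42 | E 42-49 |
Completion: A=8  B=20  C=31  D=42  E=49
Waiting times: A=0, B=8, C=20, D=31, E=42
Average waiting = (0+8+20+31+42) / 5 = 101/5 = 20.20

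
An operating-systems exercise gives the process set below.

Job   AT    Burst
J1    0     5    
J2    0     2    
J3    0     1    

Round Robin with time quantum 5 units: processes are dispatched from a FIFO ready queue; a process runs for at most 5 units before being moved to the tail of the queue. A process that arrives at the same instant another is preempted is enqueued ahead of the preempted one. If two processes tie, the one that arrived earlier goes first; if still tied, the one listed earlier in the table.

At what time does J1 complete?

5

Schedule: | J1 0-5 | J2 5-7 | J3 7-8 |
Completion: J1=5  J2=7  J3=8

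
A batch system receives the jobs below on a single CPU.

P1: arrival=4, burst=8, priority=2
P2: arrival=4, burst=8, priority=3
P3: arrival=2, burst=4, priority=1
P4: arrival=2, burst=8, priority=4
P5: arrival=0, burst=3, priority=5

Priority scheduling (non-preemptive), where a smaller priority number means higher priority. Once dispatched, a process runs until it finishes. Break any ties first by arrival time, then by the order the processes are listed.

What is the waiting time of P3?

Timeline: | P5 0-3 | P3 3-7 | P1 7-15 | P2 15-23 | P4 23-31 |
Completion: P1=15  P2=23  P3=7  P4=31  P5=3
Turnaround (C−A): P1=11  P2=19  P3=5  P4=29  P5=3
Waiting(P3) = turnaround − burst = 5 − 4 = 1

1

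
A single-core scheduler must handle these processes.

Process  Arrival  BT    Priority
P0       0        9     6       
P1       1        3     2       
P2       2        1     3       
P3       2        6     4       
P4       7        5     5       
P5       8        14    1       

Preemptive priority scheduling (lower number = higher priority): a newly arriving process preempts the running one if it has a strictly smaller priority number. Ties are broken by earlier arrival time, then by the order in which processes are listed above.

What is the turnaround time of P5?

Timeline: | P0 0-1 | P1 1-4 | P2 4-5 | P3 5-8 | P5 8-22 | P3 22-25 | P4 25-30 | P0 30-38 |
Completion: P0=38  P1=4  P2=5  P3=25  P4=30  P5=22
Turnaround (C−A): P0=38  P1=3  P2=3  P3=23  P4=23  P5=14
Turnaround(P5) = completion − arrival = 22 − 8 = 14

14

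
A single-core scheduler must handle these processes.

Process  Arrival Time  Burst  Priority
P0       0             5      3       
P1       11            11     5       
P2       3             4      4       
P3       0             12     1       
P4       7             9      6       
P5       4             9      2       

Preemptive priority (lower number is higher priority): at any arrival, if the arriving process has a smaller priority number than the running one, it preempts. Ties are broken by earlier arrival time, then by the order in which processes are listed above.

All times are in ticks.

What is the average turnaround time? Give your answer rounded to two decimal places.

25.83

Timeline: | P3 0-12 | P5 12-21 | P0 21-26 | P2 26-30 | P1 30-41 | P4 41-50 |
Completion: P0=26  P1=41  P2=30  P3=12  P4=50  P5=21
Turnaround (C−A): P0=26  P1=30  P2=27  P3=12  P4=43  P5=17
Turnaround times: P0=26, P1=30, P2=27, P3=12, P4=43, P5=17
Average turnaround = (26+30+27+12+43+17) / 6 = 155/6 = 25.83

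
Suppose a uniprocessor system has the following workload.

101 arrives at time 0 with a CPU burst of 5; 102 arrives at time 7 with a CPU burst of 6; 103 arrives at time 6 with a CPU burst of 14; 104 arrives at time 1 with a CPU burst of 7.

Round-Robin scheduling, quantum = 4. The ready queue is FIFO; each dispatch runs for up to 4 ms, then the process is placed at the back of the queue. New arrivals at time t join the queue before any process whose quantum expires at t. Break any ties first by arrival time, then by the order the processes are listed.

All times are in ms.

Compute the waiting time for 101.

4

Timeline: | 101 0-4 | 104 4-8 | 101 8-9 | 103 9-13 | 102 13-17 | 104 17-20 | 103 20-24 | 102 24-26 | 103 26-32 |
Completion: 101=9  102=26  103=32  104=20
Turnaround (C−A): 101=9  102=19  103=26  104=19
Waiting(101) = turnaround − burst = 9 − 5 = 4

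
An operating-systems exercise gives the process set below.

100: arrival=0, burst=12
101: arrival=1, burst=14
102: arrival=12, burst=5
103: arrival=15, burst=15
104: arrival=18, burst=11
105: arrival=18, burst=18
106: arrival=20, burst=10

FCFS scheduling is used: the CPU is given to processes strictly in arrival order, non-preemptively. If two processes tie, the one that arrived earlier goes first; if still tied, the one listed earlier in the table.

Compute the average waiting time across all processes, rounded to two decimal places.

Gantt: | 100 0-12 | 101 12-26 | 102 26-31 | 103 31-46 | 104 46-57 | 105 57-75 | 106 75-85 |
Completion: 100=12  101=26  102=31  103=46  104=57  105=75  106=85
Turnaround (C−A): 100=12  101=25  102=19  103=31  104=39  105=57  106=65
Waiting times: 100=0, 101=11, 102=14, 103=16, 104=28, 105=39, 106=55
Average waiting = (0+11+14+16+28+39+55) / 7 = 163/7 = 23.29

23.29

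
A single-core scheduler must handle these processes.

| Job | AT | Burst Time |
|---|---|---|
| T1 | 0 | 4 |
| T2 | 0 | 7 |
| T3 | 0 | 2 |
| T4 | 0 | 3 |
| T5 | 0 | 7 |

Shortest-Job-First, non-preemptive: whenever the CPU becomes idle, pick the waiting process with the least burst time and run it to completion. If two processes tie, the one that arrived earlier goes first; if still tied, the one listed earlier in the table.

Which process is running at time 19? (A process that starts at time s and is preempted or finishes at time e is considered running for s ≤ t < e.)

T5

Schedule: | T3 0-2 | T4 2-5 | T1 5-9 | T2 9-16 | T5 16-23 |
Completion: T1=9  T2=16  T3=2  T4=5  T5=23
Turnaround (C−A): T1=9  T2=16  T3=2  T4=5  T5=23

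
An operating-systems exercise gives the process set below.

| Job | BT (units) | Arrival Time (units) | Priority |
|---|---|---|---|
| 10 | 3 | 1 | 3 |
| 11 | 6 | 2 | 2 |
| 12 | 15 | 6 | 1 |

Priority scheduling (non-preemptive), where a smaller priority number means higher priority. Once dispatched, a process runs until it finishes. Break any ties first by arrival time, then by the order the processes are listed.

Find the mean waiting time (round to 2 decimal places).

2.00

Schedule: | idle 0-1 | 10 1-4 | 11 4-10 | 12 10-25 |
Completion: 10=4  11=10  12=25
Waiting times: 10=0, 11=2, 12=4
Average waiting = (0+2+4) / 3 = 6/3 = 2.00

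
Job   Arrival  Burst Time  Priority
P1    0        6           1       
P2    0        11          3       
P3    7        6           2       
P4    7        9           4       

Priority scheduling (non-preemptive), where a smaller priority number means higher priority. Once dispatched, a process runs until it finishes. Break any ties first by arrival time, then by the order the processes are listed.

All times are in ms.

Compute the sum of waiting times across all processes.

32

Timeline: | P1 0-6 | P2 6-17 | P3 17-23 | P4 23-32 |
Completion: P1=6  P2=17  P3=23  P4=32
Turnaround (C−A): P1=6  P2=17  P3=16  P4=25
Waiting = turnaround − burst: P1=0, P2=6, P3=10, P4=16
Total waiting = 0 + 6 + 10 + 16 = 32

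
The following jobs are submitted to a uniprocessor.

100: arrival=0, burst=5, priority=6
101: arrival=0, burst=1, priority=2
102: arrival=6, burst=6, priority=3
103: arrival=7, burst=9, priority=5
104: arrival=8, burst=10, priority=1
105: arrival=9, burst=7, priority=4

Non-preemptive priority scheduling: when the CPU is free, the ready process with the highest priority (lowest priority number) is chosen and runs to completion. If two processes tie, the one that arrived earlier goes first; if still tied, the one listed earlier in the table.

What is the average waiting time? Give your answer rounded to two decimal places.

6.67

Schedule: | 101 0-1 | 100 1-6 | 102 6-12 | 104 12-22 | 105 22-29 | 103 29-38 |
Completion: 100=6  101=1  102=12  103=38  104=22  105=29
Waiting times: 100=1, 101=0, 102=0, 103=22, 104=4, 105=13
Average waiting = (1+0+0+22+4+13) / 6 = 40/6 = 6.67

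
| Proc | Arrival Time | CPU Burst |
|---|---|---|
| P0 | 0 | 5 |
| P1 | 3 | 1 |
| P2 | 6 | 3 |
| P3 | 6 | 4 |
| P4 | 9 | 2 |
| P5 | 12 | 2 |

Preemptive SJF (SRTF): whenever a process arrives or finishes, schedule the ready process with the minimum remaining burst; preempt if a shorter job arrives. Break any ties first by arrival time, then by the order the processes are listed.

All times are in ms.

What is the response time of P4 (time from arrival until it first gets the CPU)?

0

Timeline: | P0 0-3 | P1 3-4 | P0 4-6 | P2 6-9 | P4 9-11 | P3 11-12 | P5 12-14 | P3 14-17 |
Completion: P0=6  P1=4  P2=9  P3=17  P4=11  P5=14
Response(P4) = first start − arrival = 9 − 9 = 0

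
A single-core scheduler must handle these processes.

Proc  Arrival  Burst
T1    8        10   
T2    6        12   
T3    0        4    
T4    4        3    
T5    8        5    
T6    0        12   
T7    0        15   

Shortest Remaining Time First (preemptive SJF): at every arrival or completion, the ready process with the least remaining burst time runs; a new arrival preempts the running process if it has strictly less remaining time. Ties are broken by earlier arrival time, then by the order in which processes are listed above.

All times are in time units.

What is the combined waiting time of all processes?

Schedule: | T3 0-4 | T4 4-7 | T6 7-8 | T5 8-13 | T1 13-23 | T6 23-34 | T2 34-46 | T7 46-61 |
Completion: T1=23  T2=46  T3=4  T4=7  T5=13  T6=34  T7=61
Waiting = turnaround − burst: T1=5, T2=28, T3=0, T4=0, T5=0, T6=22, T7=46
Total waiting = 5 + 28 + 0 + 0 + 0 + 22 + 46 = 101

101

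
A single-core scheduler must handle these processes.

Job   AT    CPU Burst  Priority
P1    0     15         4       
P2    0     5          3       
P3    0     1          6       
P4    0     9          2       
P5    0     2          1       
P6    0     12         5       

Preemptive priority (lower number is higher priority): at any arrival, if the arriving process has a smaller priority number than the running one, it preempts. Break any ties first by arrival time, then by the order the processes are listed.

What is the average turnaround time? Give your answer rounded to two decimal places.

Schedule: | P5 0-2 | P4 2-11 | P2 11-16 | P1 16-31 | P6 31-43 | P3 43-44 |
Completion: P1=31  P2=16  P3=44  P4=11  P5=2  P6=43
Turnaround (C−A): P1=31  P2=16  P3=44  P4=11  P5=2  P6=43
Turnaround times: P1=31, P2=16, P3=44, P4=11, P5=2, P6=43
Average turnaround = (31+16+44+11+2+43) / 6 = 147/6 = 24.50

24.50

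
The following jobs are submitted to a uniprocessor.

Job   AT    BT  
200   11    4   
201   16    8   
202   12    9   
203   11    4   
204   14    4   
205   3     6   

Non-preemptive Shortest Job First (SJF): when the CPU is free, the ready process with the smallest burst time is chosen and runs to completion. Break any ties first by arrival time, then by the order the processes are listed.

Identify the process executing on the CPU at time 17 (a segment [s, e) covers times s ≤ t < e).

203

Schedule: | idle 0-3 | 205 3-9 | idle 9-11 | 200 11-15 | 203 15-19 | 204 19-23 | 201 23-31 | 202 31-40 |
Completion: 200=15  201=31  202=40  203=19  204=23  205=9
Turnaround (C−A): 200=4  201=15  202=28  203=8  204=9  205=6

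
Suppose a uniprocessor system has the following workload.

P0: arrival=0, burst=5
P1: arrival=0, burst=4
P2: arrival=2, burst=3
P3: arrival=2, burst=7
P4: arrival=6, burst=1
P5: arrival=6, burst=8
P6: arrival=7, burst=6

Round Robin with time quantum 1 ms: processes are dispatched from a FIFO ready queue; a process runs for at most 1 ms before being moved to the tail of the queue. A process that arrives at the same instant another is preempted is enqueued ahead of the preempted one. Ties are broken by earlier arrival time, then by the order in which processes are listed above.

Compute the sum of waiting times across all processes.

Gantt: | P0 0-1 | P1 1-2 | P0 2-3 | P2 3-4 | P3 4-5 | P1 5-6 | P0 6-7 | P2 7-8 | P3 8-9 | P4 9-10 | P5 10-11 | P1 11-12 | P6 12-13 | P0 13-14 | P2 14-15 | P3 15-16 | P5 16-17 | P1 17-18 | P6 18-19 | P0 19-20 | P3 20-21 | P5 21-22 | P6 22-23 | P3 23-24 | P5 24-25 | P6 25-26 | P3 26-27 | P5 27-28 | P6 28-29 | P3 29-30 | P5 30-31 | P6 31-32 | P5 32-34 |
Completion: P0=20  P1=18  P2=15  P3=30  P4=10  P5=34  P6=32
Turnaround (C−A): P0=20  P1=18  P2=13  P3=28  P4=4  P5=28  P6=25
Waiting = turnaround − burst: P0=15, P1=14, P2=10, P3=21, P4=3, P5=20, P6=19
Total waiting = 15 + 14 + 10 + 21 + 3 + 20 + 19 = 102

102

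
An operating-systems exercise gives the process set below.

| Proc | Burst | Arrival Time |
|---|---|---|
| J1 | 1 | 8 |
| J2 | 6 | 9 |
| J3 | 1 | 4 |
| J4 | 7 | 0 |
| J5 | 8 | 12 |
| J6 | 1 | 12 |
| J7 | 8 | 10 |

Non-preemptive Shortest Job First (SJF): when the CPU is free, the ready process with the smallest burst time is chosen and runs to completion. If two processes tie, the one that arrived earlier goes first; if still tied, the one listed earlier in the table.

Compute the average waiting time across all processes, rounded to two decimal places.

Timeline: | J4 0-7 | J3 7-8 | J1 8-9 | J2 9-15 | J6 15-16 | J7 16-24 | J5 24-32 |
Completion: J1=9  J2=15  J3=8  J4=7  J5=32  J6=16  J7=24
Turnaround (C−A): J1=1  J2=6  J3=4  J4=7  J5=20  J6=4  J7=14
Waiting times: J1=0, J2=0, J3=3, J4=0, J5=12, J6=3, J7=6
Average waiting = (0+0+3+0+12+3+6) / 7 = 24/7 = 3.43

3.43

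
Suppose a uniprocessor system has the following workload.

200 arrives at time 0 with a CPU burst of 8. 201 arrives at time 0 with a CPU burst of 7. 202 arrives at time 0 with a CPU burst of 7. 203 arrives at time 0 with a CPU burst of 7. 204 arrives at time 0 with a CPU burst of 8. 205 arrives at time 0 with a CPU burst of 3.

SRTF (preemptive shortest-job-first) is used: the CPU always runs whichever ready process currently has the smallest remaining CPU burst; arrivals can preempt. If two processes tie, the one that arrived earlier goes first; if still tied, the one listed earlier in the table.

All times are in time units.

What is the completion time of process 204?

Gantt: | 205 0-3 | 201 3-10 | 202 10-17 | 203 17-24 | 200 24-32 | 204 32-40 |
Completion: 200=32  201=10  202=17  203=24  204=40  205=3
Turnaround (C−A): 200=32  201=10  202=17  203=24  204=40  205=3

40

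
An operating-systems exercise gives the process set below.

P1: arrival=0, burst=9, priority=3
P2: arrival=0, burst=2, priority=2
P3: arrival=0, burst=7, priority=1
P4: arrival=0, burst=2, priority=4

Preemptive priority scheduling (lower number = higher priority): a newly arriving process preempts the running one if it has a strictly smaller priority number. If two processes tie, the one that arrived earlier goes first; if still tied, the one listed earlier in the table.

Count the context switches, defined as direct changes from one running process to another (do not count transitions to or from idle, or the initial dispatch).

Schedule: | P3 0-7 | P2 7-9 | P1 9-18 | P4 18-20 |
Completion: P1=18  P2=9  P3=7  P4=20
Turnaround (C−A): P1=18  P2=9  P3=7  P4=20

3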